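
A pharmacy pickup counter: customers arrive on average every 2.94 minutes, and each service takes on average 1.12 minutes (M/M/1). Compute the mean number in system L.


λ = 60/2.94 = 20.4082 /hr
μ = 60/1.12 = 53.5714 /hr
ρ = λ/μ = 20.4082/53.5714 = 0.3810
L = ρ/(1−ρ) = 0.3810/0.6190 = 0.6154

Final: 0.6154


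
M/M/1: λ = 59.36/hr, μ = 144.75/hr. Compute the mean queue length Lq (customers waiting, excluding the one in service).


ρ = 59.36/144.75 = 0.4101
Lq = ρ²/(1−ρ) = 0.1682/0.5899 = 0.2851

Final: 0.2851


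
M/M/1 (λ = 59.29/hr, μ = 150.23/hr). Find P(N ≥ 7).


ρ = 59.29/150.23 = 0.3947
P(N ≥ n) = ρ^n = 0.3947^7 = 0.001491

Final: 0.001491


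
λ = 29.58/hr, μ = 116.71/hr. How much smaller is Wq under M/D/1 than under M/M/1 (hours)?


ρ = 29.58/116.71 = 0.2534
Wq(M/M/1) = ρ/(μ−λ) = 0.2534/87.13 = 0.002909 hr
Wq(M/D/1) = ρ/(2(μ−λ)) = 0.001454 hr
Savings = 0.002909 − 0.001454 = 0.001454 hr

Final: 0.001454 hr


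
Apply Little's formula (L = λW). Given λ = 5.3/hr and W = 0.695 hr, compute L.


L = λW = 5.3·0.695 = 3.6835

Final: 3.6835


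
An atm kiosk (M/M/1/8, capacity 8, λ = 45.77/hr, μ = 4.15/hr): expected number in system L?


ρ = 45.77/4.15 = 11.0289
L = ρ[1 − (K+1)ρ^K + Kρ^(K+1)] / [(1−ρ)(1−ρ^(K+1))]
Numerator: 11.0289·(1 − 9·218908449.898007 + 8·2414322831.766696) = 191289997676.862030
Denominator: (-10.0289)·(-2414322830.766696) = 24213040052.171062
L = 191289997676.862030/24213040052.171062 = 7.9003

Final: 7.9003


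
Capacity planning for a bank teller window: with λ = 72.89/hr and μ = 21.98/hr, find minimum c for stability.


Stability requires cμ > λ ⇔ c > λ/μ.
λ/μ = 72.89/21.98 = 3.3162
Minimum integer c = ⌊3.3162⌋ + 1 = 4
Check: 4·21.98 = 87.92 > 72.89, while 3·21.98 = 65.94 ≤ 72.89

Final: 4 servers


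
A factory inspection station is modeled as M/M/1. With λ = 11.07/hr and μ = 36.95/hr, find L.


ρ = λ/μ = 11.07/36.95 = 0.2996
L = ρ/(1−ρ) = 0.2996/(1 − 0.2996) = 0.2996/0.7004 = 0.4277

Final: 0.4277


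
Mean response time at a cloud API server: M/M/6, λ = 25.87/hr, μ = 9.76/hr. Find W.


a = 2.6506; ρ = 0.4418; P₀ = 0.070042
Lq = P₀·a^c·ρ/(c!(1−ρ)²) = 0.04783
Wq = Lq/λ = 0.04783/25.87 = 0.001849 hr
W = Wq + 1/μ = 0.001849 + 0.10246 = 0.10431 hr

Final: 0.10431 hr


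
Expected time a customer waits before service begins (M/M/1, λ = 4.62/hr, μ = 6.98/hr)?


ρ = 4.62/6.98 = 0.6619
Wq = ρ/(μ−λ) = 0.6619/(6.98 − 4.62) = 0.6619/2.36 = 0.2805 hr

Final: 0.2805 hr


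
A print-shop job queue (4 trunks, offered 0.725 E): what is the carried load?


B(4,0.725) = 0.005581 (Erlang-B)
Carried load = a(1 − B) = 0.725·(1 − 0.005581) = 0.725·0.994419 = 0.7210 E

Final: 0.7210 Erlangs


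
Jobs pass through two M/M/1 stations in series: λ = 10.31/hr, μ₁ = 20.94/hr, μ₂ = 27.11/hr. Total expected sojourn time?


Each node sees arrival rate λ = 10.31/hr (tandem ⇒ throughput preserved).
W₁ = 1/(μ₁−λ) = 1/(20.94−10.31) = 0.09407 hr
W₂ = 1/(μ₂−λ) = 1/(27.11−10.31) = 0.05952 hr
W_total = W₁ + W₂ = 0.09407 + 0.05952 = 0.15360 hr

Final: 0.15360 hr


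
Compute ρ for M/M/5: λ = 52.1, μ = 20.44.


ρ = λ/(cμ) = 52.1/(5·20.44) = 52.1/102.20 = 0.5098

Final: 0.5098


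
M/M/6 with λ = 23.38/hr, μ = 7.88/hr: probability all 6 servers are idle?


a = λ/μ = 23.38/7.88 = 2.9670; ρ = a/c = 0.4945
Σ_{k=0}^{5} a^k/k! (terms k=0..5) = 1.00000 + 2.96701 + 4.40156 + 4.35315 + 3.22895 + 1.91606 = 17.86673
Tail: a^6/(6!(1−ρ)) = 682.19689/(720·0.5055) = 1.87438
P₀ = 1/(17.86673 + 1.87438) = 1/19.74111 = 0.050656

Final: 0.050656


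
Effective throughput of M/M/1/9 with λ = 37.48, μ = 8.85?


ρ = 4.2350; P_K = (1−ρ)ρ^9/(1−ρ^10) = 0.763874
λ_eff = λ(1 − P_K) = 37.48·(1 − 0.763874) = 37.48·0.236126 = 8.8500 /hr

Final: 8.8500 /hr


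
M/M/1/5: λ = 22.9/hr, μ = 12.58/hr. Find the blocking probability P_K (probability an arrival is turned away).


ρ = λ/μ = 22.9/12.58 = 1.8203
P_K = (1−ρ)ρ^K/(1−ρ^(K+1)) = (-0.8203·19.988224)/(1 − 36.385559)
= -16.397335/-35.385559 = 0.463391

Final: 0.463391


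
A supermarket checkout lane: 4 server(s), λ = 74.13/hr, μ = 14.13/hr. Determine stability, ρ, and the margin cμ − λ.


Total capacity cμ = 4·14.13 = 56.52/hr
ρ = λ/(cμ) = 74.13/56.52 = 1.3116
Stable ⇔ ρ < 1: NO
Spare capacity = cμ − λ = 56.52 − 74.13 = -17.61/hr

Final: ρ = 1.3116; unstable; margin = -17.61/hr


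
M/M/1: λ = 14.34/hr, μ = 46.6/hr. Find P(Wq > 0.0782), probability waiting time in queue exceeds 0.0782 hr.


ρ = 14.34/46.6 = 0.3077
P(Wq > t) = ρ·e^{−(μ−λ)t} = 0.3077·e^{−2.5227}
= 0.3077·0.080240 = 0.024692

Final: 0.024692


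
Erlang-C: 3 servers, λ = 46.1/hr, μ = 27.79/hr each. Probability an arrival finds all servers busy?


a = λ/μ = 1.6589; ρ = a/3 = 0.5530
P₀ = 0.174316 (from M/M/c formula)
C(c,a) = [a^c/(c!(1−ρ))]·P₀ = [4.56496/(6·0.4470)]·0.174316
= 1.70191·0.174316 = 0.296670

Final: 0.296670


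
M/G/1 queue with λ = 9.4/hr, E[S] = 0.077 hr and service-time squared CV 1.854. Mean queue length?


ρ = λ·E[S] = 9.4·0.077 = 0.7238
Lq = ρ²(1+C_s²)/(2(1−ρ)) = 0.5239·(1+1.854)/(2·0.2762)
= 0.5239·2.8540/0.5524 = 2.70668

Final: 2.70668


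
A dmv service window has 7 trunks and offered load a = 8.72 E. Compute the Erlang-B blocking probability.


B(c,a) = (a^c/c!) / Σ_{k=0}^{c} a^k/k!
a^7/7! = 760.649980
Σ terms (k=0..7): 1.00000 + 8.72000 + 38.01920 + 110.50914 + 240.90993 + 420.14691 + 610.61352 + 760.64998 = 2190.568680
B = 760.649980/2190.568680 = 0.347239

Final: 0.347239


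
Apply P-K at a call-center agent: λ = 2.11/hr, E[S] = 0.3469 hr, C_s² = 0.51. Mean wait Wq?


ρ = λ·E[S] = 2.11·0.3469 = 0.7320
E[S²] = E[S]²(1+C_s²) = 0.3469²·(1+0.51) = 0.181713
Wq = λ·E[S²]/(2(1−ρ)) = 2.11·0.181713/(2·0.2680) = 0.71522 hr

Final: 0.71522 hr


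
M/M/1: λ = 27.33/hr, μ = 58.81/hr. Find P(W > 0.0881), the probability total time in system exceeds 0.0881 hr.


W ~ Exponential(μ−λ) for M/M/1.
μ − λ = 58.81 − 27.33 = 31.4800
P(W > t) = e^{−(μ−λ)t} = e^{−2.7734} = 0.062450

Final: 0.062450


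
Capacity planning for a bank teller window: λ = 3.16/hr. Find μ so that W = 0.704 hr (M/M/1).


W = 1/(μ−λ) ⇒ μ − λ = 1/W = 1/0.704 = 1.4205
μ = λ + 1/W = 3.16 + 1.4205 = 4.5805 per hr

Final: 4.5805 /hr


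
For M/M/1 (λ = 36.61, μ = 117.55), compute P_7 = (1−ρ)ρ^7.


ρ = 36.61/117.55 = 0.3114
P_n = (1−ρ)·ρ^n = (1 − 0.3114)·0.3114^7 = 0.6886·0.0002842 = 0.0001957

Final: 0.0001957


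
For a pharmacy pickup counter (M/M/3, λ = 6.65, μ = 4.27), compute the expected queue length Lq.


a = λ/μ = 1.5574; ρ = a/3 = 0.5191
P₀ = 0.196879
Lq = P₀·a^c·ρ / (c!·(1−ρ)²) = 0.196879·3.77730·0.5191/(6·0.23124)
= 0.27825

Final: 0.27825


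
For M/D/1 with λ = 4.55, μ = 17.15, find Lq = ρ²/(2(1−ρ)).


ρ = 4.55/17.15 = 0.2653
M/D/1: Lq = ρ²/(2(1−ρ)) = 0.07039/(2·0.7347) = 0.04790

Final: 0.04790


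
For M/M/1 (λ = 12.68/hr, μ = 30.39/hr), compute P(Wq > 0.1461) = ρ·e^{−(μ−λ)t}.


ρ = 12.68/30.39 = 0.4172
P(Wq > t) = ρ·e^{−(μ−λ)t} = 0.4172·e^{−2.5874}
= 0.4172·0.075213 = 0.031382

Final: 0.031382


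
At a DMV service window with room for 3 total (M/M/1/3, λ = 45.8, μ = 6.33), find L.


ρ = 45.8/6.33 = 7.2354
L = ρ[1 − (K+1)ρ^K + Kρ^(K+1)] / [(1−ρ)(1−ρ^(K+1))]
Numerator: 7.2354·(1 − 4·378.778486 + 3·2740.608952) = 48532.899102
Denominator: (-6.2354)·(-2739.608952) = 17082.522168
L = 48532.899102/17082.522168 = 2.8411

Final: 2.8411


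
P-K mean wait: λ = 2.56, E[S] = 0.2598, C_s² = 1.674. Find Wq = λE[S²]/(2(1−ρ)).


ρ = λ·E[S] = 2.56·0.2598 = 0.6651
E[S²] = E[S]²(1+C_s²) = 0.2598²·(1+1.674) = 0.180484
Wq = λ·E[S²]/(2(1−ρ)) = 2.56·0.180484/(2·0.3349) = 0.68979 hr

Final: 0.68979 hr


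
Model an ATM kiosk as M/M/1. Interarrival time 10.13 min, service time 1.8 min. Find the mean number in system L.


λ = 60/10.13 = 5.9230 /hr
μ = 60/1.8 = 33.3333 /hr
ρ = λ/μ = 5.9230/33.3333 = 0.1777
L = ρ/(1−ρ) = 0.1777/0.8223 = 0.2161

Final: 0.2161


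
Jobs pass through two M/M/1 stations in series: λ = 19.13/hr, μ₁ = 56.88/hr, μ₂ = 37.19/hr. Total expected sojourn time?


Each node sees arrival rate λ = 19.13/hr (tandem ⇒ throughput preserved).
W₁ = 1/(μ₁−λ) = 1/(56.88−19.13) = 0.02649 hr
W₂ = 1/(μ₂−λ) = 1/(37.19−19.13) = 0.05537 hr
W_total = W₁ + W₂ = 0.02649 + 0.05537 = 0.08186 hr

Final: 0.08186 hr


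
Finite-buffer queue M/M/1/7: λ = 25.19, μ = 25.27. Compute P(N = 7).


ρ = λ/μ = 25.19/25.27 = 0.9968
P_K = (1−ρ)ρ^K/(1−ρ^(K+1)) = (0.003166·0.978049)/(1 − 0.974952)
= 0.003096/0.025048 = 0.123617

Final: 0.123617


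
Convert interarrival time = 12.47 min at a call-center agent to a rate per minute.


λ = 1/(interarrival time) in consistent units.
1 minute = 1 min, so λ = 1/12.47 = 0.08019 per minute

Final: 0.08019 /min


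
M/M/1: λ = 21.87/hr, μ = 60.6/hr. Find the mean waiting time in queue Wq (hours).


ρ = 21.87/60.6 = 0.3609
Wq = ρ/(μ−λ) = 0.3609/(60.6 − 21.87) = 0.3609/38.73 = 0.009318 hr

Final: 0.009318 hr


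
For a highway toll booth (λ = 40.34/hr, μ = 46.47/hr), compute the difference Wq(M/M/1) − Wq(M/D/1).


ρ = 40.34/46.47 = 0.8681
Wq(M/M/1) = ρ/(μ−λ) = 0.8681/6.13 = 0.14161 hr
Wq(M/D/1) = ρ/(2(μ−λ)) = 0.07081 hr
Savings = 0.14161 − 0.07081 = 0.07081 hr

Final: 0.07081 hr


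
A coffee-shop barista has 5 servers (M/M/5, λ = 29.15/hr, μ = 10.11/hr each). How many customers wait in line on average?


a = λ/μ = 2.8833; ρ = a/5 = 0.5767
P₀ = 0.053087
Lq = P₀·a^c·ρ / (c!·(1−ρ)²) = 0.053087·199.26775·0.5767/(120·0.17922)
= 0.28365

Final: 0.28365


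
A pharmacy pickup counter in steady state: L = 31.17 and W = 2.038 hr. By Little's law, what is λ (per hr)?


λ = L/W = 31.17/2.038 = 15.2944 /hr

Final: 15.2944 /hr


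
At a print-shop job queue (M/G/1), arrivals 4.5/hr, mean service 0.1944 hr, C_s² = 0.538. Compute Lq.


ρ = λ·E[S] = 4.5·0.1944 = 0.8748
Lq = ρ²(1+C_s²)/(2(1−ρ)) = 0.7653·(1+0.538)/(2·0.1252)
= 0.7653·1.5380/0.2504 = 4.70045

Final: 4.70045


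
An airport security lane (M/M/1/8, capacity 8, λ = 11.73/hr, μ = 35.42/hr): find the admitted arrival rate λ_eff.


ρ = 0.3312; P_K = (1−ρ)ρ^8/(1−ρ^9) = 0.00009677
λ_eff = λ(1 − P_K) = 11.73·(1 − 0.00009677) = 11.73·0.999903 = 11.7289 /hr

Final: 11.7289 /hr


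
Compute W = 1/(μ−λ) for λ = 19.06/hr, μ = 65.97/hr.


W = 1/(μ−λ) = 1/(65.97 − 19.06) = 1/46.91 = 0.02132 hr

Final: 0.02132 hr


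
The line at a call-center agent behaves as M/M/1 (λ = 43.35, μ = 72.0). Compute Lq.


ρ = 43.35/72.0 = 0.6021
Lq = ρ²/(1−ρ) = 0.3625/0.3979 = 0.9110

Final: 0.9110


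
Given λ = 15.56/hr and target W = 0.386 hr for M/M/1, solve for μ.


W = 1/(μ−λ) ⇒ μ − λ = 1/W = 1/0.386 = 2.5907
μ = λ + 1/W = 15.56 + 2.5907 = 18.1507 per hr

Final: 18.1507 /hr


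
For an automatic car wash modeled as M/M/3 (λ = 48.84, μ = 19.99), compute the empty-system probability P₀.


a = λ/μ = 48.84/19.99 = 2.4432; ρ = a/c = 0.8144
Σ_{k=0}^{2} a^k/k! (terms k=0..2) = 1.00000 + 2.44322 + 2.98467 = 6.42789
Tail: a^3/(3!(1−ρ)) = 14.58440/(6·0.1856) = 13.09713
P₀ = 1/(6.42789 + 13.09713) = 1/19.52502 = 0.051216

Final: 0.051216


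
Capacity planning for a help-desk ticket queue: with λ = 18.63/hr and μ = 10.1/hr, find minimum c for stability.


Stability requires cμ > λ ⇔ c > λ/μ.
λ/μ = 18.63/10.1 = 1.8446
Minimum integer c = ⌊1.8446⌋ + 1 = 2
Check: 2·10.1 = 20.20 > 18.63, while 1·10.1 = 10.10 ≤ 18.63

Final: 2 servers


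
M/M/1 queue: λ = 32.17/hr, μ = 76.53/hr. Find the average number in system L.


ρ = λ/μ = 32.17/76.53 = 0.4204
L = ρ/(1−ρ) = 0.4204/(1 − 0.4204) = 0.4204/0.5796 = 0.7252

Final: 0.7252


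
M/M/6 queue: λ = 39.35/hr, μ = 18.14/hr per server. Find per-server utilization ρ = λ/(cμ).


ρ = λ/(cμ) = 39.35/(6·18.14) = 39.35/108.84 = 0.3615

Final: 0.3615


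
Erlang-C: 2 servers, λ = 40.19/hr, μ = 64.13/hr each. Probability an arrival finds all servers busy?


a = λ/μ = 0.6267; ρ = a/2 = 0.3133
P₀ = 0.522826 (from M/M/c formula)
C(c,a) = [a^c/(c!(1−ρ))]·P₀ = [0.39275/(2·0.6867)]·0.522826
= 0.28599·0.522826 = 0.149522

Final: 0.149522


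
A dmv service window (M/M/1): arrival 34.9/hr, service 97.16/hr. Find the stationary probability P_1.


ρ = 34.9/97.16 = 0.3592
P_n = (1−ρ)·ρ^n = (1 − 0.3592)·0.3592^1 = 0.6408·0.359201 = 0.230176

Final: 0.230176


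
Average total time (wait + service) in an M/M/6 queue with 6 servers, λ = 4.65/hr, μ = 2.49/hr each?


a = 1.8675; ρ = 0.3112; P₀ = 0.154364
Lq = P₀·a^c·ρ/(c!(1−ρ)²) = 0.005966
Wq = Lq/λ = 0.005966/4.65 = 0.001283 hr
W = Wq + 1/μ = 0.001283 + 0.40161 = 0.40289 hr

Final: 0.40289 hr


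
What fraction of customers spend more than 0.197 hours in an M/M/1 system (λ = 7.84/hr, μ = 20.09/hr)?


W ~ Exponential(μ−λ) for M/M/1.
μ − λ = 20.09 − 7.84 = 12.2500
P(W > t) = e^{−(μ−λ)t} = e^{−2.4133} = 0.089524

Final: 0.089524


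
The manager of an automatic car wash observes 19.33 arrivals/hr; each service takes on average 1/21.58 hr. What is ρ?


ρ = λ/μ = 19.33/21.58 = 0.8957

Final: 0.8957


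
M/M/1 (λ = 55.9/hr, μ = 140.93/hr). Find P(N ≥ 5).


ρ = 55.9/140.93 = 0.3967
P(N ≥ n) = ρ^n = 0.3967^5 = 0.009818

Final: 0.009818


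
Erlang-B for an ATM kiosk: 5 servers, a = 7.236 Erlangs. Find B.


B(c,a) = (a^c/c!) / Σ_{k=0}^{c} a^k/k!
a^5/5! = 165.314727
Σ terms (k=0..5): 1.00000 + 7.23600 + 26.17985 + 63.14579 + 114.23074 + 165.31473 = 377.107109
B = 165.314727/377.107109 = 0.438376

Final: 0.438376


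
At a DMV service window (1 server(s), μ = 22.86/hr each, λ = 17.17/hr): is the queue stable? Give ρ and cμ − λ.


Total capacity cμ = 1·22.86 = 22.86/hr
ρ = λ/(cμ) = 17.17/22.86 = 0.7511
Stable ⇔ ρ < 1: YES
Spare capacity = cμ − λ = 22.86 − 17.17 = 5.69/hr

Final: ρ = 0.7511; stable; margin = 5.69/hr


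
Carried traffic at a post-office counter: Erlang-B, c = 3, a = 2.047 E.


B(3,2.047) = 0.217534 (Erlang-B)
Carried load = a(1 − B) = 2.047·(1 − 0.217534) = 2.047·0.782466 = 1.6017 E

Final: 1.6017 Erlangs


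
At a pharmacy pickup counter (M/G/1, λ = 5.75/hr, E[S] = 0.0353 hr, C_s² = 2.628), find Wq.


ρ = λ·E[S] = 5.75·0.0353 = 0.2030
E[S²] = E[S]²(1+C_s²) = 0.0353²·(1+2.628) = 0.004521
Wq = λ·E[S²]/(2(1−ρ)) = 5.75·0.004521/(2·0.7970) = 0.01631 hr

Final: 0.01631 hr


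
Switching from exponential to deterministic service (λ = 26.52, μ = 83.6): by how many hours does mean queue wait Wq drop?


ρ = 26.52/83.6 = 0.3172
Wq(M/M/1) = ρ/(μ−λ) = 0.3172/57.08 = 0.005558 hr
Wq(M/D/1) = ρ/(2(μ−λ)) = 0.002779 hr
Savings = 0.005558 − 0.002779 = 0.002779 hr

Final: 0.002779 hr


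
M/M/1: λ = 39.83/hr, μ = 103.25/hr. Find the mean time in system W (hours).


W = 1/(μ−λ) = 1/(103.25 − 39.83) = 1/63.42 = 0.01577 hr

Final: 0.01577 hr


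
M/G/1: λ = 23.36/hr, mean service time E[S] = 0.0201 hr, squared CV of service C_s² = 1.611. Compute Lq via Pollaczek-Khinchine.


ρ = λ·E[S] = 23.36·0.0201 = 0.4695
Lq = ρ²(1+C_s²)/(2(1−ρ)) = 0.2205·(1+1.611)/(2·0.5305)
= 0.2205·2.6110/1.0609 = 0.54257

Final: 0.54257


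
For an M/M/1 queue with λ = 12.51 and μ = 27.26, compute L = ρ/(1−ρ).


ρ = λ/μ = 12.51/27.26 = 0.4589
L = ρ/(1−ρ) = 0.4589/(1 − 0.4589) = 0.4589/0.5411 = 0.8481

Final: 0.8481


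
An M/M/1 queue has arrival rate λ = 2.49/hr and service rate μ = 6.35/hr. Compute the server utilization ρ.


ρ = λ/μ = 2.49/6.35 = 0.3921

Final: 0.3921


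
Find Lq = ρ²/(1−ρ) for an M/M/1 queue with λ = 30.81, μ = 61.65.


ρ = 30.81/61.65 = 0.4998
Lq = ρ²/(1−ρ) = 0.2498/0.5002 = 0.4993

Final: 0.4993


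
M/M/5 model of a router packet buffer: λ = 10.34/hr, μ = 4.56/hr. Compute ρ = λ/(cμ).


ρ = λ/(cμ) = 10.34/(5·4.56) = 10.34/22.80 = 0.4535

Final: 0.4535


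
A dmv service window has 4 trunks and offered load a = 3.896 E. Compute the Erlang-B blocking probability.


B(c,a) = (a^c/c!) / Σ_{k=0}^{c} a^k/k!
a^4/4! = 9.599852
Σ terms (k=0..4): 1.00000 + 3.89600 + 7.58941 + 9.85611 + 9.59985 = 31.941371
B = 9.599852/31.941371 = 0.300546

Final: 0.300546


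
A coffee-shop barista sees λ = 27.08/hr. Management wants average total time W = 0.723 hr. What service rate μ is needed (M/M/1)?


W = 1/(μ−λ) ⇒ μ − λ = 1/W = 1/0.723 = 1.3831
μ = λ + 1/W = 27.08 + 1.3831 = 28.4631 per hr

Final: 28.4631 /hr


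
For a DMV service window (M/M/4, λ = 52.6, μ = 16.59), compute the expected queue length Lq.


a = λ/μ = 3.1706; ρ = a/4 = 0.7926
P₀ = 0.028723
Lq = P₀·a^c·ρ / (c!·(1−ρ)²) = 0.028723·101.05491·0.7926/(24·0.04300)
= 2.22961

Final: 2.22961


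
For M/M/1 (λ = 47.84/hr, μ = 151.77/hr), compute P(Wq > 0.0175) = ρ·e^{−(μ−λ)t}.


ρ = 47.84/151.77 = 0.3152
P(Wq > t) = ρ·e^{−(μ−λ)t} = 0.3152·e^{−1.8188}
= 0.3152·0.162224 = 0.051135

Final: 0.051135


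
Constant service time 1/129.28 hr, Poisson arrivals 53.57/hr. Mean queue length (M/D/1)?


ρ = 53.57/129.28 = 0.4144
M/D/1: Lq = ρ²/(2(1−ρ)) = 0.1717/(2·0.5856) = 0.14660

Final: 0.14660


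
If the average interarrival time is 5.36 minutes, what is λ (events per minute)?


λ = 1/(interarrival time) in consistent units.
1 minute = 1 min, so λ = 1/5.36 = 0.1866 per minute

Final: 0.1866 /min


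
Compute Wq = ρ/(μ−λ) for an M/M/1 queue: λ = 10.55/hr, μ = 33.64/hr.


ρ = 10.55/33.64 = 0.3136
Wq = ρ/(μ−λ) = 0.3136/(33.64 − 10.55) = 0.3136/23.09 = 0.01358 hr

Final: 0.01358 hr


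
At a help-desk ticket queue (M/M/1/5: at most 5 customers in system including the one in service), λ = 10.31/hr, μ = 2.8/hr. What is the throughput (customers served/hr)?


ρ = 3.6821; P_K = (1−ρ)ρ^5/(1−ρ^6) = 0.728711
λ_eff = λ(1 − P_K) = 10.31·(1 − 0.728711) = 10.31·0.271289 = 2.7970 /hr

Final: 2.7970 /hr


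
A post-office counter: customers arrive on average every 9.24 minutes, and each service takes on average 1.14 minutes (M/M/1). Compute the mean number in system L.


λ = 60/9.24 = 6.4935 /hr
μ = 60/1.14 = 52.6316 /hr
ρ = λ/μ = 6.4935/52.6316 = 0.1234
L = ρ/(1−ρ) = 0.1234/0.8766 = 0.1407

Final: 0.1407


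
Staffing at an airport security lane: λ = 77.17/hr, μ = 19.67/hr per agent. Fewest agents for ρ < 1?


Stability requires cμ > λ ⇔ c > λ/μ.
λ/μ = 77.17/19.67 = 3.9232
Minimum integer c = ⌊3.9232⌋ + 1 = 4
Check: 4·19.67 = 78.68 > 77.17, while 3·19.67 = 59.01 ≤ 77.17

Final: 4 servers


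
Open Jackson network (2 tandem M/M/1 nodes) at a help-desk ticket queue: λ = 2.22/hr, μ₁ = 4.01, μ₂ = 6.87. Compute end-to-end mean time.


Each node sees arrival rate λ = 2.22/hr (tandem ⇒ throughput preserved).
W₁ = 1/(μ₁−λ) = 1/(4.01−2.22) = 0.55866 hr
W₂ = 1/(μ₂−λ) = 1/(6.87−2.22) = 0.21505 hr
W_total = W₁ + W₂ = 0.55866 + 0.21505 = 0.77371 hr

Final: 0.77371 hr


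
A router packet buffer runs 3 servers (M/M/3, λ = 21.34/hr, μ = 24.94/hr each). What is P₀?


a = λ/μ = 21.34/24.94 = 0.8557; ρ = a/c = 0.2852
Σ_{k=0}^{2} a^k/k! (terms k=0..2) = 1.00000 + 0.85565 + 0.36607 = 2.22173
Tail: a^3/(3!(1−ρ)) = 0.62646/(6·0.7148) = 0.14607
P₀ = 1/(2.22173 + 0.14607) = 1/2.36780 = 0.422333

Final: 0.422333


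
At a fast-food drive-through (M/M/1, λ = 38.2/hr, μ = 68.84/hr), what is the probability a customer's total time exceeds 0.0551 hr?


W ~ Exponential(μ−λ) for M/M/1.
μ − λ = 68.84 − 38.2 = 30.6400
P(W > t) = e^{−(μ−λ)t} = e^{−1.6883} = 0.184840

Final: 0.184840


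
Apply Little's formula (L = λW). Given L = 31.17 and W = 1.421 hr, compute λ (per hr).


λ = L/W = 31.17/1.421 = 21.9353 /hr

Final: 21.9353 /hr


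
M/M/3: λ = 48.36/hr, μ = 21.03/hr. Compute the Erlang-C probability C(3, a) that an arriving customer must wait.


a = λ/μ = 2.2996; ρ = a/3 = 0.7665
P₀ = 0.068380 (from M/M/c formula)
C(c,a) = [a^c/(c!(1−ρ))]·P₀ = [12.16021/(6·0.2335)]·0.068380
= 8.68056·0.068380 = 0.593577

Final: 0.593577


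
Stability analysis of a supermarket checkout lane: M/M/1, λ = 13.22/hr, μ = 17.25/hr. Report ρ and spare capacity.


Total capacity cμ = 1·17.25 = 17.25/hr
ρ = λ/(cμ) = 13.22/17.25 = 0.7664
Stable ⇔ ρ < 1: YES
Spare capacity = cμ − λ = 17.25 − 13.22 = 4.03/hr

Final: ρ = 0.7664; stable; margin = 4.03/hr


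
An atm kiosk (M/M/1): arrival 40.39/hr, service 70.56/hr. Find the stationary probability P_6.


ρ = 40.39/70.56 = 0.5724
P_n = (1−ρ)·ρ^n = (1 − 0.5724)·0.5724^6 = 0.4276·0.035180 = 0.015042

Final: 0.015042


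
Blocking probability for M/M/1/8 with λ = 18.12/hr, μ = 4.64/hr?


ρ = λ/μ = 18.12/4.64 = 3.9052
P_K = (1−ρ)ρ^K/(1−ρ^(K+1)) = (-2.9052·54090.587969)/(1 − 211233.071984)
= -157142.484015/-211232.071984 = 0.743933

Final: 0.743933


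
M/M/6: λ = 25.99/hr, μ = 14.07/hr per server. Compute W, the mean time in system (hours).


a = 1.8472; ρ = 0.3079; P₀ = 0.157536
Lq = P₀·a^c·ρ/(c!(1−ρ)²) = 0.005586
Wq = Lq/λ = 0.005586/25.99 = 0.0002149 hr
W = Wq + 1/μ = 0.0002149 + 0.07107 = 0.07129 hr

Final: 0.07129 hr


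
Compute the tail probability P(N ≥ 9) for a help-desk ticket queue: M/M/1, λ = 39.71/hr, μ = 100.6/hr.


ρ = 39.71/100.6 = 0.3947
P(N ≥ n) = ρ^n = 0.3947^9 = 0.0002327

Final: 0.0002327


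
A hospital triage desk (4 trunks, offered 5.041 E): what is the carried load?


B(4,5.041) = 0.401568 (Erlang-B)
Carried load = a(1 − B) = 5.041·(1 − 0.401568) = 5.041·0.598432 = 3.0167 E

Final: 3.0167 Erlangs


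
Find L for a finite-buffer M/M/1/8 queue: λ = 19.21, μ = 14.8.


ρ = 19.21/14.8 = 1.2980
L = ρ[1 − (K+1)ρ^K + Kρ^(K+1)] / [(1−ρ)(1−ρ^(K+1))]
Numerator: 1.2980·(1 − 9·8.056106 + 8·10.456608) = 15.767658
Denominator: (-0.2980)·(-9.456608) = 2.817814
L = 15.767658/2.817814 = 5.5957

Final: 5.5957


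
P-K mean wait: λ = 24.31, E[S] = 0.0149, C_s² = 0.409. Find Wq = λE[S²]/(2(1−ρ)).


ρ = λ·E[S] = 24.31·0.0149 = 0.3622
E[S²] = E[S]²(1+C_s²) = 0.0149²·(1+0.409) = 0.0003128
Wq = λ·E[S²]/(2(1−ρ)) = 24.31·0.0003128/(2·0.6378) = 0.005962 hr

Final: 0.005962 hr


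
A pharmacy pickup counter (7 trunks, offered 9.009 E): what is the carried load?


B(7,9.009) = 0.362038 (Erlang-B)
Carried load = a(1 − B) = 9.009·(1 − 0.362038) = 9.009·0.637962 = 5.7474 E

Final: 5.7474 Erlangs


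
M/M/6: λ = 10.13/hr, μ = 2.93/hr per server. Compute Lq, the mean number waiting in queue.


a = λ/μ = 3.4573; ρ = a/6 = 0.5762
P₀ = 0.030313
Lq = P₀·a^c·ρ / (c!·(1−ρ)²) = 0.030313·1707.85482·0.5762/(720·0.17959)
= 0.23071

Final: 0.23071


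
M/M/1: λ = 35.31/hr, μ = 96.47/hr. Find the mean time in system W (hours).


W = 1/(μ−λ) = 1/(96.47 − 35.31) = 1/61.16 = 0.01635 hr

Final: 0.01635 hr


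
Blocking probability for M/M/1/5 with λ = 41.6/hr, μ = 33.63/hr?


ρ = λ/μ = 41.6/33.63 = 1.2370
P_K = (1−ρ)ρ^K/(1−ρ^(K+1)) = (-0.2370·2.896225)/(1 − 3.582604)
= -0.686379/-2.582604 = 0.265770

Final: 0.265770


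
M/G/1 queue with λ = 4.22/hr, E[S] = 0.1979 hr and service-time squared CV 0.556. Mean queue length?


ρ = λ·E[S] = 4.22·0.1979 = 0.8351
Lq = ρ²(1+C_s²)/(2(1−ρ)) = 0.6975·(1+0.556)/(2·0.1649)
= 0.6975·1.5560/0.3297 = 3.29136

Final: 3.29136


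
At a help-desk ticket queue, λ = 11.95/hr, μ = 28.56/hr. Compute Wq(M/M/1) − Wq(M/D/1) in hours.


ρ = 11.95/28.56 = 0.4184
Wq(M/M/1) = ρ/(μ−λ) = 0.4184/16.61 = 0.02519 hr
Wq(M/D/1) = ρ/(2(μ−λ)) = 0.01260 hr
Savings = 0.02519 − 0.01260 = 0.01260 hr

Final: 0.01260 hr


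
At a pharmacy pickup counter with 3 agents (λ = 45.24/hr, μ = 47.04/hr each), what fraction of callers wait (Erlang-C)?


a = λ/μ = 0.9617; ρ = a/3 = 0.3206
P₀ = 0.378442 (from M/M/c formula)
C(c,a) = [a^c/(c!(1−ρ))]·P₀ = [0.88954/(6·0.6794)]·0.378442
= 0.21821·0.378442 = 0.082580

Final: 0.082580


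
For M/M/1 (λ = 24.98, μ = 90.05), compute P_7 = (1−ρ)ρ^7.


ρ = 24.98/90.05 = 0.2774
P_n = (1−ρ)·ρ^n = (1 − 0.2774)·0.2774^7 = 0.7226·0.0001264 = 0.00009134

Final: 0.00009134


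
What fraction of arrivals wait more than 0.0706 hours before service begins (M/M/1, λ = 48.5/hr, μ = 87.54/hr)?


ρ = 48.5/87.54 = 0.5540
P(Wq > t) = ρ·e^{−(μ−λ)t} = 0.5540·e^{−2.7562}
= 0.5540·0.063531 = 0.035198

Final: 0.035198


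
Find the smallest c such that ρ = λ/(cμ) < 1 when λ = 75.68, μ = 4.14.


Stability requires cμ > λ ⇔ c > λ/μ.
λ/μ = 75.68/4.14 = 18.2802
Minimum integer c = ⌊18.2802⌋ + 1 = 19
Check: 19·4.14 = 78.66 > 75.68, while 18·4.14 = 74.52 ≤ 75.68

Final: 19 servers


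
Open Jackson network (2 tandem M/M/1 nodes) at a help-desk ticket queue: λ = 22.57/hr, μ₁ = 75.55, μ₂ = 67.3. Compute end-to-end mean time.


Each node sees arrival rate λ = 22.57/hr (tandem ⇒ throughput preserved).
W₁ = 1/(μ₁−λ) = 1/(75.55−22.57) = 0.01888 hr
W₂ = 1/(μ₂−λ) = 1/(67.3−22.57) = 0.02236 hr
W_total = W₁ + W₂ = 0.01888 + 0.02236 = 0.04123 hr

Final: 0.04123 hr


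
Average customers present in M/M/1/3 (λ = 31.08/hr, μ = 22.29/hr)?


ρ = 31.08/22.29 = 1.3943
L = ρ[1 − (K+1)ρ^K + Kρ^(K+1)] / [(1−ρ)(1−ρ^(K+1))]
Numerator: 1.3943·(1 − 4·2.710896 + 3·3.779930) = 2.086232
Denominator: (-0.3943)·(-2.779930) = 1.096258
L = 2.086232/1.096258 = 1.9030

Final: 1.9030


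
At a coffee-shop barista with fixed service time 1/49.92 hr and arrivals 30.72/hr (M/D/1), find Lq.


ρ = 30.72/49.92 = 0.6154
M/D/1: Lq = ρ²/(2(1−ρ)) = 0.3787/(2·0.3846) = 0.49231

Final: 0.49231


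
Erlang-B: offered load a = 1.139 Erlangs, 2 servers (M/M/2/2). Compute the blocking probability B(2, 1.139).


B(c,a) = (a^c/c!) / Σ_{k=0}^{c} a^k/k!
a^2/2! = 0.648660
Σ terms (k=0..2): 1.00000 + 1.13900 + 0.64866 = 2.787660
B = 0.648660/2.787660 = 0.232690

Final: 0.232690


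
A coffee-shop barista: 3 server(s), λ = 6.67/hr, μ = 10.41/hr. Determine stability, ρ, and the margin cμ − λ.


Total capacity cμ = 3·10.41 = 31.23/hr
ρ = λ/(cμ) = 6.67/31.23 = 0.2136
Stable ⇔ ρ < 1: YES
Spare capacity = cμ − λ = 31.23 − 6.67 = 24.56/hr

Final: ρ = 0.2136; stable; margin = 24.56/hr


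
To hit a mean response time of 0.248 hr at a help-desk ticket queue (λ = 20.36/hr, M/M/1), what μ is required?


W = 1/(μ−λ) ⇒ μ − λ = 1/W = 1/0.248 = 4.0323
μ = λ + 1/W = 20.36 + 4.0323 = 24.3923 per hr

Final: 24.3923 /hr


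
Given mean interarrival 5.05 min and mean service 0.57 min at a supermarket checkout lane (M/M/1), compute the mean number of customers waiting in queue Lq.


λ = 60/5.05 = 11.8812 /hr
μ = 60/0.57 = 105.2632 /hr
ρ = λ/μ = 11.8812/105.2632 = 0.1129
Lq = ρ²/(1−ρ) = 0.01274/0.8871 = 0.01436

Final: 0.01436


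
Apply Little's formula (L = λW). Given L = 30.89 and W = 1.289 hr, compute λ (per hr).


λ = L/W = 30.89/1.289 = 23.9643 /hr

Final: 23.9643 /hr


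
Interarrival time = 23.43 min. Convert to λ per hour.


λ = 1/(interarrival time) in consistent units.
1 hour = 60 min, so λ = 60/23.43 = 2.5608 per hour

Final: 2.5608 /hr


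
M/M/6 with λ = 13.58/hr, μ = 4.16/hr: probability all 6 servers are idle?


a = λ/μ = 13.58/4.16 = 3.2644; ρ = a/c = 0.5441
Σ_{k=0}^{5} a^k/k! (terms k=0..5) = 1.00000 + 3.26442 + 5.32823 + 5.79786 + 4.73167 + 3.08924 = 23.21142
Tail: a^6/(6!(1−ρ)) = 1210.14841/(720·0.4559) = 3.68645
P₀ = 1/(23.21142 + 3.68645) = 1/26.89787 = 0.037178

Final: 0.037178


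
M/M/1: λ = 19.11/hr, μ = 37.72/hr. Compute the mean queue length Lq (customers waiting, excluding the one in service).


ρ = 19.11/37.72 = 0.5066
Lq = ρ²/(1−ρ) = 0.2567/0.4934 = 0.5202

Final: 0.5202


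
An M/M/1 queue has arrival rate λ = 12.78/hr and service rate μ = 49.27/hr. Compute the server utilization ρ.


ρ = λ/μ = 12.78/49.27 = 0.2594

Final: 0.2594


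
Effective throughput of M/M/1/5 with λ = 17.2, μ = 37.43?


ρ = 0.4595; P_K = (1−ρ)ρ^5/(1−ρ^6) = 0.011180
λ_eff = λ(1 − P_K) = 17.2·(1 − 0.011180) = 17.2·0.988820 = 17.0077 /hr

Final: 17.0077 /hr


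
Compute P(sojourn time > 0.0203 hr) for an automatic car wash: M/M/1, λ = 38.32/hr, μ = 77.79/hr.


W ~ Exponential(μ−λ) for M/M/1.
μ − λ = 77.79 − 38.32 = 39.4700
P(W > t) = e^{−(μ−λ)t} = e^{−0.8012} = 0.448772

Final: 0.448772


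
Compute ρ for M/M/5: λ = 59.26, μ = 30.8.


ρ = λ/(cμ) = 59.26/(5·30.8) = 59.26/154.00 = 0.3848

Final: 0.3848


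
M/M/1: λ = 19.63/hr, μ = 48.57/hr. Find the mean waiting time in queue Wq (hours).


ρ = 19.63/48.57 = 0.4042
Wq = ρ/(μ−λ) = 0.4042/(48.57 − 19.63) = 0.4042/28.94 = 0.01397 hr

Final: 0.01397 hr


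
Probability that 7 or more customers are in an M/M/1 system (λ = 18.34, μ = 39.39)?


ρ = 18.34/39.39 = 0.4656
P(N ≥ n) = ρ^n = 0.4656^7 = 0.004743

Final: 0.004743


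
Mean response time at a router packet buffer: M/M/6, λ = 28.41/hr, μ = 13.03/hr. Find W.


a = 2.1804; ρ = 0.3634; P₀ = 0.112720
Lq = P₀·a^c·ρ/(c!(1−ρ)²) = 0.01508
Wq = Lq/λ = 0.01508/28.41 = 0.0005309 hr
W = Wq + 1/μ = 0.0005309 + 0.07675 = 0.07728 hr

Final: 0.07728 hr


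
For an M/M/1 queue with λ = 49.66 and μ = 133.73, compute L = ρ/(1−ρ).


ρ = λ/μ = 49.66/133.73 = 0.3713
L = ρ/(1−ρ) = 0.3713/(1 − 0.3713) = 0.3713/0.6287 = 0.5907

Final: 0.5907


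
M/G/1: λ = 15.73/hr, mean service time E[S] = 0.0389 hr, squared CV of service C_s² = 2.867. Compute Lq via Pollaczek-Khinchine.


ρ = λ·E[S] = 15.73·0.0389 = 0.6119
Lq = ρ²(1+C_s²)/(2(1−ρ)) = 0.3744·(1+2.867)/(2·0.3881)
= 0.3744·3.8670/0.7762 = 1.86532

Final: 1.86532


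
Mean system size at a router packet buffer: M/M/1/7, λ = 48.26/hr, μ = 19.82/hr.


ρ = 48.26/19.82 = 2.4349
L = ρ[1 − (K+1)ρ^K + Kρ^(K+1)] / [(1−ρ)(1−ρ^(K+1))]
Numerator: 2.4349·(1 − 8·507.441138 + 7·1235.575646) = 11177.474786
Denominator: (-1.4349)·(-1234.575646) = 1771.510160
L = 11177.474786/1771.510160 = 6.3096

Final: 6.3096


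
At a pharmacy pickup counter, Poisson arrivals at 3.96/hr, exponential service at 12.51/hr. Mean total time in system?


W = 1/(μ−λ) = 1/(12.51 − 3.96) = 1/8.55 = 0.1170 hr

Final: 0.1170 hr


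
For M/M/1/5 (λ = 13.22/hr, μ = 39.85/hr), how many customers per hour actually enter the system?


ρ = 0.3317; P_K = (1−ρ)ρ^5/(1−ρ^6) = 0.002689
λ_eff = λ(1 − P_K) = 13.22·(1 − 0.002689) = 13.22·0.997311 = 13.1845 /hr

Final: 13.1845 /hr


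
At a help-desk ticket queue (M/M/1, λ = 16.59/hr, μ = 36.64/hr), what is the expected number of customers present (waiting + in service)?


ρ = λ/μ = 16.59/36.64 = 0.4528
L = ρ/(1−ρ) = 0.4528/(1 − 0.4528) = 0.4528/0.5472 = 0.8274

Final: 0.8274


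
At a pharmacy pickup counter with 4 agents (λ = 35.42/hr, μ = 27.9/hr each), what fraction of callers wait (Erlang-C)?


a = λ/μ = 1.2695; ρ = a/4 = 0.3174
P₀ = 0.279722 (from M/M/c formula)
C(c,a) = [a^c/(c!(1−ρ))]·P₀ = [2.59763/(24·0.6826)]·0.279722
= 0.15856·0.279722 = 0.044352

Final: 0.044352


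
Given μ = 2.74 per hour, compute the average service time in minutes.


Mean service time = 1/μ = 1/2.74 hour = 0.36496 hour
In minutes: 0.36496 × 60 = 21.8978 min

Final: 21.8978 min


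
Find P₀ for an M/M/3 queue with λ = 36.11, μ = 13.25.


a = λ/μ = 36.11/13.25 = 2.7253; ρ = a/c = 0.9084
Σ_{k=0}^{2} a^k/k! (terms k=0..2) = 1.00000 + 2.72528 + 3.71358 = 7.43887
Tail: a^3/(3!(1−ρ)) = 20.24113/(6·0.09157) = 36.83998
P₀ = 1/(7.43887 + 36.83998) = 1/44.27884 = 0.022584

Final: 0.022584


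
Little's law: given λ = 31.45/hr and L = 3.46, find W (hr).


W = L/λ = 3.46/31.45 = 0.1100 hr

Final: 0.1100 hr


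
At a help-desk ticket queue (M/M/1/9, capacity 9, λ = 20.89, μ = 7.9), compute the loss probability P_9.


ρ = λ/μ = 20.89/7.9 = 2.6443
P_K = (1−ρ)ρ^K/(1−ρ^(K+1)) = (-1.6443·6321.237942)/(1 − 16715.273495)
= -10394.035553/-16714.273495 = 0.621866

Final: 0.621866


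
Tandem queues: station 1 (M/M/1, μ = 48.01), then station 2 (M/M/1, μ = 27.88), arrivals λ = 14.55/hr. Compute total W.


Each node sees arrival rate λ = 14.55/hr (tandem ⇒ throughput preserved).
W₁ = 1/(μ₁−λ) = 1/(48.01−14.55) = 0.02989 hr
W₂ = 1/(μ₂−λ) = 1/(27.88−14.55) = 0.07502 hr
W_total = W₁ + W₂ = 0.02989 + 0.07502 = 0.10491 hr

Final: 0.10491 hr


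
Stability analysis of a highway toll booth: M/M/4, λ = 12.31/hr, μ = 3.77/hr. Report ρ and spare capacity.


Total capacity cμ = 4·3.77 = 15.08/hr
ρ = λ/(cμ) = 12.31/15.08 = 0.8163
Stable ⇔ ρ < 1: YES
Spare capacity = cμ − λ = 15.08 − 12.31 = 2.77/hr

Final: ρ = 0.8163; stable; margin = 2.77/hr


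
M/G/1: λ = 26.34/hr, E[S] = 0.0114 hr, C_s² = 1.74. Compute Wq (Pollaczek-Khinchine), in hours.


ρ = λ·E[S] = 26.34·0.0114 = 0.3003
E[S²] = E[S]²(1+C_s²) = 0.0114²·(1+1.74) = 0.0003561
Wq = λ·E[S²]/(2(1−ρ)) = 26.34·0.0003561/(2·0.6997) = 0.006702 hr

Final: 0.006702 hr


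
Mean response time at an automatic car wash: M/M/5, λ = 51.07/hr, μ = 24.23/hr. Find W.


a = 2.1077; ρ = 0.4215; P₀ = 0.120321
Lq = P₀·a^c·ρ/(c!(1−ρ)²) = 0.05254
Wq = Lq/λ = 0.05254/51.07 = 0.001029 hr
W = Wq + 1/μ = 0.001029 + 0.04127 = 0.04230 hr

Final: 0.04230 hr


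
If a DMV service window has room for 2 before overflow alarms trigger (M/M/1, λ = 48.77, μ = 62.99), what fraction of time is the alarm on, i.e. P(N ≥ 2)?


ρ = 48.77/62.99 = 0.7742
P(N ≥ n) = ρ^n = 0.7742^2 = 0.599463

Final: 0.599463


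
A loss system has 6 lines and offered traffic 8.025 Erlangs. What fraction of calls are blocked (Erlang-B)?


B(c,a) = (a^c/c!) / Σ_{k=0}^{c} a^k/k!
a^6/6! = 370.969112
Σ terms (k=0..6): 1.00000 + 8.02500 + 32.20031 + 86.13584 + 172.81002 + 277.36008 + 370.96911 = 948.500364
B = 370.969112/948.500364 = 0.391111

Final: 0.391111


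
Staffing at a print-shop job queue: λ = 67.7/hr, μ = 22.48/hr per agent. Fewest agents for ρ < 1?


Stability requires cμ > λ ⇔ c > λ/μ.
λ/μ = 67.7/22.48 = 3.0116
Minimum integer c = ⌊3.0116⌋ + 1 = 4
Check: 4·22.48 = 89.92 > 67.7, while 3·22.48 = 67.44 ≤ 67.7

Final: 4 servers


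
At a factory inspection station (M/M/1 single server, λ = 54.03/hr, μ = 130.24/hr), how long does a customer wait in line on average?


ρ = 54.03/130.24 = 0.4148
Wq = ρ/(μ−λ) = 0.4148/(130.24 − 54.03) = 0.4148/76.21 = 0.005444 hr

Final: 0.005444 hr


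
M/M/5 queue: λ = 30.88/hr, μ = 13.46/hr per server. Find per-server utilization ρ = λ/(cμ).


ρ = λ/(cμ) = 30.88/(5·13.46) = 30.88/67.30 = 0.4588

Final: 0.4588


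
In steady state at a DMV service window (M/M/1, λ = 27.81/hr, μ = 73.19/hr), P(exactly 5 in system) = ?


ρ = 27.81/73.19 = 0.3800
P_n = (1−ρ)·ρ^n = (1 − 0.3800)·0.3800^5 = 0.6200·0.007920 = 0.004911

Final: 0.004911


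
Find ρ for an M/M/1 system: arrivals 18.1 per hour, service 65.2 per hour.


ρ = λ/μ = 18.1/65.2 = 0.2776

Final: 0.2776


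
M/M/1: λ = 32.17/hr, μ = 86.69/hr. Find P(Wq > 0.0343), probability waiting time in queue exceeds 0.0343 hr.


ρ = 32.17/86.69 = 0.3711
P(Wq > t) = ρ·e^{−(μ−λ)t} = 0.3711·e^{−1.8700}
= 0.3711·0.154118 = 0.057192

Final: 0.057192


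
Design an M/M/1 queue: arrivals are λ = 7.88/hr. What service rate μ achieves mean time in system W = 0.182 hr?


W = 1/(μ−λ) ⇒ μ − λ = 1/W = 1/0.182 = 5.4945
μ = λ + 1/W = 7.88 + 5.4945 = 13.3745 per hr

Final: 13.3745 /hr


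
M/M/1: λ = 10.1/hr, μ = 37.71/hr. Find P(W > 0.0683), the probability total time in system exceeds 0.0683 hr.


W ~ Exponential(μ−λ) for M/M/1.
μ − λ = 37.71 − 10.1 = 27.6100
P(W > t) = e^{−(μ−λ)t} = e^{−1.8858} = 0.151713

Final: 0.151713


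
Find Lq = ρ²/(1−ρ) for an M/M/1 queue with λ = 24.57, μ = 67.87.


ρ = 24.57/67.87 = 0.3620
Lq = ρ²/(1−ρ) = 0.1311/0.6380 = 0.2054

Final: 0.2054


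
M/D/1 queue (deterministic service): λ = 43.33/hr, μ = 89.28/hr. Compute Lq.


ρ = 43.33/89.28 = 0.4853
M/D/1: Lq = ρ²/(2(1−ρ)) = 0.2355/(2·0.5147) = 0.22883

Final: 0.22883


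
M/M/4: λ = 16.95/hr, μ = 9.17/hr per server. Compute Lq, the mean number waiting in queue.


a = λ/μ = 1.8484; ρ = a/4 = 0.4621
P₀ = 0.153526
Lq = P₀·a^c·ρ / (c!·(1−ρ)²) = 0.153526·11.67351·0.4621/(24·0.28933)
= 0.11927

Final: 0.11927


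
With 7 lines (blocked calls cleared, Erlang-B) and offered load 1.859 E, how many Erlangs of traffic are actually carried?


B(7,1.859) = 0.002374 (Erlang-B)
Carried load = a(1 − B) = 1.859·(1 − 0.002374) = 1.859·0.997626 = 1.8546 E

Final: 1.8546 Erlangs


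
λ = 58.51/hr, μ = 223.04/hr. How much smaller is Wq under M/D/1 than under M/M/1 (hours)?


ρ = 58.51/223.04 = 0.2623
Wq(M/M/1) = ρ/(μ−λ) = 0.2623/164.53 = 0.001594 hr
Wq(M/D/1) = ρ/(2(μ−λ)) = 0.0007972 hr
Savings = 0.001594 − 0.0007972 = 0.0007972 hr

Final: 0.0007972 hr


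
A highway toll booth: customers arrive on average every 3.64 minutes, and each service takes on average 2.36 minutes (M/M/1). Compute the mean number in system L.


λ = 60/3.64 = 16.4835 /hr
μ = 60/2.36 = 25.4237 /hr
ρ = λ/μ = 16.4835/25.4237 = 0.6484
L = ρ/(1−ρ) = 0.6484/0.3516 = 1.8437

Final: 1.8437


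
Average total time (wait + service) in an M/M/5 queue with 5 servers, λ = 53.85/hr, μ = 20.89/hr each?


a = 2.5778; ρ = 0.5156; P₀ = 0.073784
Lq = P₀·a^c·ρ/(c!(1−ρ)²) = 0.15375
Wq = Lq/λ = 0.15375/53.85 = 0.002855 hr
W = Wq + 1/μ = 0.002855 + 0.04787 = 0.05072 hr

Final: 0.05072 hr


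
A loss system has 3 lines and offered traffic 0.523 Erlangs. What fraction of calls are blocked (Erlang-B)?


B(c,a) = (a^c/c!) / Σ_{k=0}^{c} a^k/k!
a^3/3! = 0.023843
Σ terms (k=0..3): 1.00000 + 0.52300 + 0.13676 + 0.02384 = 1.683607
B = 0.023843/1.683607 = 0.014162

Final: 0.014162


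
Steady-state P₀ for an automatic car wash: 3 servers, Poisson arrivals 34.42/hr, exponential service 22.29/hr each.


a = λ/μ = 34.42/22.29 = 1.5442; ρ = a/c = 0.5147
Σ_{k=0}^{2} a^k/k! (terms k=0..2) = 1.00000 + 1.54419 + 1.19226 = 3.73645
Tail: a^3/(3!(1−ρ)) = 3.68216/(6·0.4853) = 1.26464
P₀ = 1/(3.73645 + 1.26464) = 1/5.00109 = 0.199956

Final: 0.199956


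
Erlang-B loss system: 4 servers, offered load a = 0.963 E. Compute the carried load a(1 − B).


B(4,0.963) = 0.013722 (Erlang-B)
Carried load = a(1 − B) = 0.963·(1 − 0.013722) = 0.963·0.986278 = 0.9498 E

Final: 0.9498 Erlangs


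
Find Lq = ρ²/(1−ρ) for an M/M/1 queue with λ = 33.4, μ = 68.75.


ρ = 33.4/68.75 = 0.4858
Lq = ρ²/(1−ρ) = 0.2360/0.5142 = 0.4590

Final: 0.4590


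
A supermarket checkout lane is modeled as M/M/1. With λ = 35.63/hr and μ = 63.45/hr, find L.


ρ = λ/μ = 35.63/63.45 = 0.5615
L = ρ/(1−ρ) = 0.5615/(1 − 0.5615) = 0.5615/0.4385 = 1.2807

Final: 1.2807
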